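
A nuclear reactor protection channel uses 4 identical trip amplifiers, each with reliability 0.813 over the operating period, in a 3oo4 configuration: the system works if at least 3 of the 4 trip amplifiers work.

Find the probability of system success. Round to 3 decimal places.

R = Σ_{i=3}^{4} C(4,i) p^i (1−p)^{4−i} with p = 0.813
C(4,3)·0.813^3·0.187^1 = 0.40195
C(4,4)·0.813^4·0.187^0 = 0.43688
Sum = 0.839

0.839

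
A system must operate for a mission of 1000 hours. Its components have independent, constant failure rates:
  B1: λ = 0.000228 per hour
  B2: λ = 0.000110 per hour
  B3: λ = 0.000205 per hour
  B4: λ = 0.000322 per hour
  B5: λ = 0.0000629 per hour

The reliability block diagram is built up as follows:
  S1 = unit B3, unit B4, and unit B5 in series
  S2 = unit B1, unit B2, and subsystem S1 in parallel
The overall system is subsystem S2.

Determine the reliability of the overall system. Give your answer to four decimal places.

0.9905

R(B1) = exp(−0.000228 × 1000) = 0.796124
R(B2) = exp(−0.000110 × 1000) = 0.895834
R(B3) = exp(−0.000205 × 1000) = 0.814647
R(B4) = exp(−0.000322 × 1000) = 0.724698
R(B5) = exp(−0.0000629 × 1000) = 0.939037
Series (B3, B4, and B5): 0.814647 × 0.724698 × 0.939037 = 0.554382
Parallel (B1, B2, and [0.554382]): 1 − (1 − 0.796124)(1 − 0.895834)(1 − 0.554382) = 0.9905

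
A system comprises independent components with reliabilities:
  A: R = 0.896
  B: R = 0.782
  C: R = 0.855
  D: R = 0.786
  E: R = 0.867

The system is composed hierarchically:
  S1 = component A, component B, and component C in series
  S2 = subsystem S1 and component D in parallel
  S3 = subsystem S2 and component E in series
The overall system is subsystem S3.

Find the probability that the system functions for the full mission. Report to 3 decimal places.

0.793

Series (A, B, and C): 0.89600 × 0.78200 × 0.85500 = 0.59907
Parallel ([0.59907] and D): 1 − (1 − 0.59907)(1 − 0.78600) = 0.91420
Series ([0.91420] and E): 0.91420 × 0.86700 = 0.793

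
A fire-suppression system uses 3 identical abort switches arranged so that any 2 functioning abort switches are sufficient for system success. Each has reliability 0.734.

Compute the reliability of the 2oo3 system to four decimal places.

0.8254

R = Σ_{i=2}^{3} C(3,i) p^i (1−p)^{3−i} with p = 0.734
C(3,2)·0.734^2·0.266^1 = 0.429927
C(3,3)·0.734^3·0.266^0 = 0.395447
Sum = 0.8254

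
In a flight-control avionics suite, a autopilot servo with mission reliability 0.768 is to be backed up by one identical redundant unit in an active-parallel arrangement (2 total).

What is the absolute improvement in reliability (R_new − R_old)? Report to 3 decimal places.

0.178

R_before = 0.768
R_after = 1 − (1 − 0.768)^2 = 0.946
ΔR = 0.946 − 0.768 = 0.178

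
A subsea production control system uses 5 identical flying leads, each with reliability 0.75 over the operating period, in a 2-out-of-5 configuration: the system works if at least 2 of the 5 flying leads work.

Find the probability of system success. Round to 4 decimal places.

R = Σ_{i=2}^{5} C(5,i) p^i (1−p)^{5−i} with p = 0.75
C(5,2)·0.75^2·0.25^3 = 0.087891
C(5,3)·0.75^3·0.25^2 = 0.263672
C(5,4)·0.75^4·0.25^1 = 0.395508
C(5,5)·0.75^5·0.25^0 = 0.237305
Sum = 0.9844

0.9844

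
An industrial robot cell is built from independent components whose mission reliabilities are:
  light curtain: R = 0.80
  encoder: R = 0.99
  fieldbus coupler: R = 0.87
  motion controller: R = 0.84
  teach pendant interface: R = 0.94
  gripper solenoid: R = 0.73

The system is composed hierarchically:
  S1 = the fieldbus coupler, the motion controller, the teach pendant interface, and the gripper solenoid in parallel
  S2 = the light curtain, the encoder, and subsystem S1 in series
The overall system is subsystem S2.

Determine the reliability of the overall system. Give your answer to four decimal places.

Parallel (fieldbus coupler, motion controller, teach pendant interface, and gripper solenoid): 1 − (1 − 0.870000)(1 − 0.840000)(1 − 0.940000)(1 − 0.730000) = 0.999663
Series (light curtain, encoder, and [0.999663]): 0.800000 × 0.990000 × 0.999663 = 0.7917

0.7917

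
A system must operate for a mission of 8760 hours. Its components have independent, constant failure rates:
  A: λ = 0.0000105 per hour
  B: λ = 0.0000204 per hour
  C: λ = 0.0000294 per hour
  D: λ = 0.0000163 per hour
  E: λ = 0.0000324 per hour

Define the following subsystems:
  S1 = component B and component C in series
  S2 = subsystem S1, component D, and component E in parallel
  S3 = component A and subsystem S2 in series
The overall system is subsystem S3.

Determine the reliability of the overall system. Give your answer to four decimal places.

R(A) = exp(−0.0000105 × 8760) = 0.912123
R(B) = exp(−0.0000204 × 8760) = 0.836353
R(C) = exp(−0.0000294 × 8760) = 0.772948
R(D) = exp(−0.0000163 × 8760) = 0.866938
R(E) = exp(−0.0000324 × 8760) = 0.752899
Series (B and C): 0.836353 × 0.772948 = 0.646457
Parallel ([0.646457], D, and E): 1 − (1 − 0.646457)(1 − 0.866938)(1 − 0.752899) = 0.988376
Series (A and [0.988376]): 0.912123 × 0.988376 = 0.9015

0.9015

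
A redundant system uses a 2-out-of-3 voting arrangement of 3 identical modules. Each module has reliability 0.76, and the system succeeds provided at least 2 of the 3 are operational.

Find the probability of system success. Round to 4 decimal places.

0.8548

R = Σ_{i=2}^{3} C(3,i) p^i (1−p)^{3−i} with p = 0.76
C(3,2)·0.76^2·0.24^1 = 0.415872
C(3,3)·0.76^3·0.24^0 = 0.438976
Sum = 0.8548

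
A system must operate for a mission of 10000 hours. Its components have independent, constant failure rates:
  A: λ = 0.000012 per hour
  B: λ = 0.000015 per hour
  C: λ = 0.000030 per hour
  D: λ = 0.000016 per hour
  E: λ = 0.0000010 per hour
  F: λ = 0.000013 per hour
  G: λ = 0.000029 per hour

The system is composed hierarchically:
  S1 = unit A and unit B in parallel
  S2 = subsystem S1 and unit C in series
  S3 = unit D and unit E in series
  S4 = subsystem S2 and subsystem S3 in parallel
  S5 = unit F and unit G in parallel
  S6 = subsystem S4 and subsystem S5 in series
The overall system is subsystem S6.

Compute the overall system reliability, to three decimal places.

R(A) = exp(−0.000012 × 10000) = 0.88692
R(B) = exp(−0.000015 × 10000) = 0.86071
R(C) = exp(−0.000030 × 10000) = 0.74082
R(D) = exp(−0.000016 × 10000) = 0.85214
R(E) = exp(−0.0000010 × 10000) = 0.99005
R(F) = exp(−0.000013 × 10000) = 0.87810
R(G) = exp(−0.000029 × 10000) = 0.74826
Parallel (A and B): 1 − (1 − 0.88692)(1 − 0.86071) = 0.98425
Series ([0.98425] and C): 0.98425 × 0.74082 = 0.72915
Series (D and E): 0.85214 × 0.99005 = 0.84366
Parallel ([0.72915] and [0.84366]): 1 − (1 − 0.72915)(1 − 0.84366) = 0.95766
Parallel (F and G): 1 − (1 − 0.87810)(1 − 0.74826) = 0.96931
Series ([0.95766] and [0.96931]): 0.95766 × 0.96931 = 0.928

0.928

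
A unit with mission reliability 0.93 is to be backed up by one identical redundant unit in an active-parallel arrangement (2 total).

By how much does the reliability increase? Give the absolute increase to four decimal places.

R_before = 0.93
R_after = 1 − (1 − 0.93)^2 = 0.9951
ΔR = 0.9951 − 0.93 = 0.0651

0.0651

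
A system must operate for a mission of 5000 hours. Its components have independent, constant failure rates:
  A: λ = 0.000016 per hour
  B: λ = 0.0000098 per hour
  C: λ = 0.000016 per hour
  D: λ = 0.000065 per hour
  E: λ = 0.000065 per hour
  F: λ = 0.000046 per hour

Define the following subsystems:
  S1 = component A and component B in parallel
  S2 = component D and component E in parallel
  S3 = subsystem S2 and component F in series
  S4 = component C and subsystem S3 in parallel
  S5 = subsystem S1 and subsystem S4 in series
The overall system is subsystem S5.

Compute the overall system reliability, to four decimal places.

R(A) = exp(−0.000016 × 5000) = 0.923116
R(B) = exp(−0.0000098 × 5000) = 0.952181
R(C) = exp(−0.000016 × 5000) = 0.923116
R(D) = exp(−0.000065 × 5000) = 0.722527
R(E) = exp(−0.000065 × 5000) = 0.722527
R(F) = exp(−0.000046 × 5000) = 0.794534
Parallel (A and B): 1 − (1 − 0.923116)(1 − 0.952181) = 0.996323
Parallel (D and E): 1 − (1 − 0.722527)(1 − 0.722527) = 0.923009
Series ([0.923009] and F): 0.923009 × 0.794534 = 0.733362
Parallel (C and [0.733362]): 1 − (1 − 0.923116)(1 − 0.733362) = 0.979500
Series ([0.996323] and [0.979500]): 0.996323 × 0.979500 = 0.9759

0.9759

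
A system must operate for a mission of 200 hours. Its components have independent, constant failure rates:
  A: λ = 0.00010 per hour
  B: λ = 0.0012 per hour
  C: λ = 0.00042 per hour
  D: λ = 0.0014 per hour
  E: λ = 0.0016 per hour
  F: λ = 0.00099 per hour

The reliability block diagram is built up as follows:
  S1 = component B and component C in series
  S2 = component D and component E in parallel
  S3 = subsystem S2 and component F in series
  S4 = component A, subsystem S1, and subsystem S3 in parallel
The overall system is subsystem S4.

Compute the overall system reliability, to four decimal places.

R(A) = exp(−0.00010 × 200) = 0.980199
R(B) = exp(−0.0012 × 200) = 0.786628
R(C) = exp(−0.00042 × 200) = 0.919431
R(D) = exp(−0.0014 × 200) = 0.755784
R(E) = exp(−0.0016 × 200) = 0.726149
R(F) = exp(−0.00099 × 200) = 0.820370
Series (B and C): 0.786628 × 0.919431 = 0.723250
Parallel (D and E): 1 − (1 − 0.755784)(1 − 0.726149) = 0.933121
Series ([0.933121] and F): 0.933121 × 0.820370 = 0.765504
Parallel (A, [0.723250], and [0.765504]): 1 − (1 − 0.980199)(1 − 0.723250)(1 − 0.765504) = 0.9987

0.9987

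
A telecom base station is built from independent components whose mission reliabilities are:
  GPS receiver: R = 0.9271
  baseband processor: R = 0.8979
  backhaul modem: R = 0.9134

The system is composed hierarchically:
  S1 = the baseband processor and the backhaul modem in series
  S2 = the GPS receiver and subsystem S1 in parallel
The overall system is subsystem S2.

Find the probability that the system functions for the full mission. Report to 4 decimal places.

Series (baseband processor and backhaul modem): 0.897900 × 0.913400 = 0.820142
Parallel (GPS receiver and [0.820142]): 1 − (1 − 0.927100)(1 − 0.820142) = 0.9869

0.9869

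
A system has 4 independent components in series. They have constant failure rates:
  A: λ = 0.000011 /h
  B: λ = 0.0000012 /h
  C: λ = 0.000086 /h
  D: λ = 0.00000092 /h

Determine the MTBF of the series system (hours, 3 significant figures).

10100

Series of exponential components: λ_sys = Σ λ_i
λ_sys = 0.000011 + 0.0000012 + 0.000086 + 0.00000092 = 9.9120e-05 /h
MTBF = 1 / λ_sys = 10100 h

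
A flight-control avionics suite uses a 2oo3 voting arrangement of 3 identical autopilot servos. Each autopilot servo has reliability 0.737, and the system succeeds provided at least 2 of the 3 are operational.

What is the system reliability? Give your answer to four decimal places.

0.8289

R = Σ_{i=2}^{3} C(3,i) p^i (1−p)^{3−i} with p = 0.737
C(3,2)·0.737^2·0.263^1 = 0.428560
C(3,3)·0.737^3·0.263^0 = 0.400316
Sum = 0.8289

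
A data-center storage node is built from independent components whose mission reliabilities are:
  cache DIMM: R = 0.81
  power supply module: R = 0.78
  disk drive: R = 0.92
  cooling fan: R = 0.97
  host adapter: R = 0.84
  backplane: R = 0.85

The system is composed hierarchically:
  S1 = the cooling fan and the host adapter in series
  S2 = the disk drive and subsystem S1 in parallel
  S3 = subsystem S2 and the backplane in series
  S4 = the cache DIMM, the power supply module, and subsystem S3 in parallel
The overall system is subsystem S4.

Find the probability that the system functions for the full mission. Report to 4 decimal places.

0.9932

Series (cooling fan and host adapter): 0.970000 × 0.840000 = 0.814800
Parallel (disk drive and [0.814800]): 1 − (1 − 0.920000)(1 − 0.814800) = 0.985184
Series ([0.985184] and backplane): 0.985184 × 0.850000 = 0.837406
Parallel (cache DIMM, power supply module, and [0.837406]): 1 − (1 − 0.810000)(1 − 0.780000)(1 − 0.837406) = 0.9932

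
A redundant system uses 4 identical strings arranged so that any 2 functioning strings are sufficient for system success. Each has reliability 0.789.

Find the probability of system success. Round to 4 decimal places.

R = Σ_{i=2}^{4} C(4,i) p^i (1−p)^{4−i} with p = 0.789
C(4,2)·0.789^2·0.211^2 = 0.166292
C(4,3)·0.789^3·0.211^1 = 0.414547
C(4,4)·0.789^4·0.211^0 = 0.387532
Sum = 0.9684

0.9684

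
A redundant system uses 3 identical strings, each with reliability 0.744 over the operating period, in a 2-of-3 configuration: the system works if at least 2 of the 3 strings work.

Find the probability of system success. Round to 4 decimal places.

R = Σ_{i=2}^{3} C(3,i) p^i (1−p)^{3−i} with p = 0.744
C(3,2)·0.744^2·0.256^1 = 0.425116
C(3,3)·0.744^3·0.256^0 = 0.411831
Sum = 0.8369

0.8369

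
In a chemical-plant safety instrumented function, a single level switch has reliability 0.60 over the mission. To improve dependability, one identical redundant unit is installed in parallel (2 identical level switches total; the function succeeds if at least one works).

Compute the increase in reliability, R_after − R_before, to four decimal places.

0.2400

R_before = 0.60
R_after = 1 − (1 − 0.60)^2 = 0.8400
ΔR = 0.8400 − 0.60 = 0.2400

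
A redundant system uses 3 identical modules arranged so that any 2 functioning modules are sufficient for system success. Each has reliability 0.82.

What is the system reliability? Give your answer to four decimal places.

R = Σ_{i=2}^{3} C(3,i) p^i (1−p)^{3−i} with p = 0.82
C(3,2)·0.82^2·0.18^1 = 0.363096
C(3,3)·0.82^3·0.18^0 = 0.551368
Sum = 0.9145

0.9145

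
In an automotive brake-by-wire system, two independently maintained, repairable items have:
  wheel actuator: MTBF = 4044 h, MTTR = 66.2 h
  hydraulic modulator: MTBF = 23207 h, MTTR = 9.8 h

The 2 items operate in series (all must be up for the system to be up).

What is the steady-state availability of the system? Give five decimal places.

0.98348

A(wheel actuator) = MTBF/(MTBF+MTTR) = 4044/(4044+66.2) = 0.983894
A(hydraulic modulator) = MTBF/(MTBF+MTTR) = 23207/(23207+9.8) = 0.999578
Series availability: 0.983894 × 0.999578 = 0.98348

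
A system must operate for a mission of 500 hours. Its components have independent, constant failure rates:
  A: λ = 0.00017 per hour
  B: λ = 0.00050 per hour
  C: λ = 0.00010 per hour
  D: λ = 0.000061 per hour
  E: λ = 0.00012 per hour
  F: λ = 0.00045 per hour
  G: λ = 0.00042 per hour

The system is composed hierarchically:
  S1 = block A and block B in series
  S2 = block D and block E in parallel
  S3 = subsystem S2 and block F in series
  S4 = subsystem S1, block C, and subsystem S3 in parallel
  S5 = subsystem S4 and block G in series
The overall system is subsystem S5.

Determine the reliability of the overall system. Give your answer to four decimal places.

0.8083

R(A) = exp(−0.00017 × 500) = 0.918512
R(B) = exp(−0.00050 × 500) = 0.778801
R(C) = exp(−0.00010 × 500) = 0.951229
R(D) = exp(−0.000061 × 500) = 0.969960
R(E) = exp(−0.00012 × 500) = 0.941765
R(F) = exp(−0.00045 × 500) = 0.798516
R(G) = exp(−0.00042 × 500) = 0.810584
Series (A and B): 0.918512 × 0.778801 = 0.715338
Parallel (D and E): 1 − (1 − 0.969960)(1 − 0.941765) = 0.998251
Series ([0.998251] and F): 0.998251 × 0.798516 = 0.797119
Parallel ([0.715338], C, and [0.797119]): 1 − (1 − 0.715338)(1 − 0.951229)(1 − 0.797119) = 0.997183
Series ([0.997183] and G): 0.997183 × 0.810584 = 0.8083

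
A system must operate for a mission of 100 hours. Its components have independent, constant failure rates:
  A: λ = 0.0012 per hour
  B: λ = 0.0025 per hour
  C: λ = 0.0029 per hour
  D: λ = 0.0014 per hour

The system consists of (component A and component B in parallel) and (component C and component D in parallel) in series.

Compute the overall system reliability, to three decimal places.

R(A) = exp(−0.0012 × 100) = 0.88692
R(B) = exp(−0.0025 × 100) = 0.77880
R(C) = exp(−0.0029 × 100) = 0.74826
R(D) = exp(−0.0014 × 100) = 0.86936
Parallel (A and B): 1 − (1 − 0.88692)(1 − 0.77880) = 0.97499
Parallel (C and D): 1 − (1 − 0.74826)(1 − 0.86936) = 0.96711
Series ([0.97499] and [0.96711]): 0.97499 × 0.96711 = 0.943

0.943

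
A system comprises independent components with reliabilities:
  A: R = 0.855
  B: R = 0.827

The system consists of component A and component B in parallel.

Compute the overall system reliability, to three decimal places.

0.975

Parallel (A and B): 1 − (1 − 0.85500)(1 − 0.82700) = 0.975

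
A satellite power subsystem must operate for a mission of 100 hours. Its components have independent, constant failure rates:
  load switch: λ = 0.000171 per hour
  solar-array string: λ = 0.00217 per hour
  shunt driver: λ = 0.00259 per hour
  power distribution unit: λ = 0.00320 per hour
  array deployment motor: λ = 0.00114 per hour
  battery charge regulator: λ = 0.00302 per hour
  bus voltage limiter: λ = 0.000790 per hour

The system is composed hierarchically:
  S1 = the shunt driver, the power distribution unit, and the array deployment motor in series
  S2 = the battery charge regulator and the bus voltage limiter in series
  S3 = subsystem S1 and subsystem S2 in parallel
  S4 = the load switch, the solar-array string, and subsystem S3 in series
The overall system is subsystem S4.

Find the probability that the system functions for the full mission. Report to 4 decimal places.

0.6660

R(load switch) = exp(−0.000171 × 100) = 0.983045
R(solar-array string) = exp(−0.00217 × 100) = 0.804930
R(shunt driver) = exp(−0.00259 × 100) = 0.771823
R(power distribution unit) = exp(−0.00320 × 100) = 0.726149
R(array deployment motor) = exp(−0.00114 × 100) = 0.892258
R(battery charge regulator) = exp(−0.00302 × 100) = 0.739338
R(bus voltage limiter) = exp(−0.000790 × 100) = 0.924040
Series (shunt driver, power distribution unit, and array deployment motor): 0.771823 × 0.726149 × 0.892258 = 0.500074
Series (battery charge regulator and bus voltage limiter): 0.739338 × 0.924040 = 0.683178
Parallel ([0.500074] and [0.683178]): 1 − (1 − 0.500074)(1 − 0.683178) = 0.841612
Series (load switch, solar-array string, and [0.841612]): 0.983045 × 0.804930 × 0.841612 = 0.6660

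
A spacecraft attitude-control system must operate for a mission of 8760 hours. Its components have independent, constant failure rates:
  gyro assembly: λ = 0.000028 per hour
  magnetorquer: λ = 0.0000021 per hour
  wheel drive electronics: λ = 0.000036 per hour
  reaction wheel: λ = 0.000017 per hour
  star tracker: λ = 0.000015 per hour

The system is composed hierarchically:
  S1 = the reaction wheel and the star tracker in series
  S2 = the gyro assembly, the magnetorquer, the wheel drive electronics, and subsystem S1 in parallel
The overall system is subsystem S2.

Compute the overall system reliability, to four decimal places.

0.9997

R(gyro assembly) = exp(−0.000028 × 8760) = 0.782485
R(magnetorquer) = exp(−0.0000021 × 8760) = 0.981772
R(wheel drive electronics) = exp(−0.000036 × 8760) = 0.729526
R(reaction wheel) = exp(−0.000017 × 8760) = 0.861638
R(star tracker) = exp(−0.000015 × 8760) = 0.876867
Series (reaction wheel and star tracker): 0.861638 × 0.876867 = 0.755542
Parallel (gyro assembly, magnetorquer, wheel drive electronics, and [0.755542]): 1 − (1 − 0.782485)(1 − 0.981772)(1 − 0.729526)(1 − 0.755542) = 0.9997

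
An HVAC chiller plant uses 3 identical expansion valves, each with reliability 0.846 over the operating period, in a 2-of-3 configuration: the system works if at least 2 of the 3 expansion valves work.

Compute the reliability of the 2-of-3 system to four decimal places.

R = Σ_{i=2}^{3} C(3,i) p^i (1−p)^{3−i} with p = 0.846
C(3,2)·0.846^2·0.154^1 = 0.330661
C(3,3)·0.846^3·0.154^0 = 0.605496
Sum = 0.9362

0.9362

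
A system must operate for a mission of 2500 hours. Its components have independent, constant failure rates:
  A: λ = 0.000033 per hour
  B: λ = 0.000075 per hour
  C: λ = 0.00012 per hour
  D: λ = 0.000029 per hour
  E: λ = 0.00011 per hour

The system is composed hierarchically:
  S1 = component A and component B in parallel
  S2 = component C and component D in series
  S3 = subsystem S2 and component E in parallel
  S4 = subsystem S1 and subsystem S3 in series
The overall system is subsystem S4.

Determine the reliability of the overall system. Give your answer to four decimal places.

0.9127

R(A) = exp(−0.000033 × 2500) = 0.920811
R(B) = exp(−0.000075 × 2500) = 0.829029
R(C) = exp(−0.00012 × 2500) = 0.740818
R(D) = exp(−0.000029 × 2500) = 0.930066
R(E) = exp(−0.00011 × 2500) = 0.759572
Parallel (A and B): 1 − (1 − 0.920811)(1 − 0.829029) = 0.986461
Series (C and D): 0.740818 × 0.930066 = 0.689010
Parallel ([0.689010] and E): 1 − (1 − 0.689010)(1 − 0.759572) = 0.925229
Series ([0.986461] and [0.925229]): 0.986461 × 0.925229 = 0.9127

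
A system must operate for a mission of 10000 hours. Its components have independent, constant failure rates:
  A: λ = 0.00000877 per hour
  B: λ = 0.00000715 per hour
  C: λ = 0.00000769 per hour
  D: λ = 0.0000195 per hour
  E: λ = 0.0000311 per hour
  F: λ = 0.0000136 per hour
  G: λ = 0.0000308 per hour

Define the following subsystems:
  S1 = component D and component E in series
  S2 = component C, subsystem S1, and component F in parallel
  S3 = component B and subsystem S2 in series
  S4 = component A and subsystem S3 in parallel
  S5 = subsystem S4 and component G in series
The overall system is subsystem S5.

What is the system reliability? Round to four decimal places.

0.7304

R(A) = exp(−0.00000877 × 10000) = 0.916036
R(B) = exp(−0.00000715 × 10000) = 0.930996
R(C) = exp(−0.00000769 × 10000) = 0.925982
R(D) = exp(−0.0000195 × 10000) = 0.822835
R(E) = exp(−0.0000311 × 10000) = 0.732714
R(F) = exp(−0.0000136 × 10000) = 0.872843
R(G) = exp(−0.0000308 × 10000) = 0.734915
Series (D and E): 0.822835 × 0.732714 = 0.602903
Parallel (C, [0.602903], and F): 1 − (1 − 0.925982)(1 − 0.602903)(1 − 0.872843) = 0.996263
Series (B and [0.996263]): 0.930996 × 0.996263 = 0.927517
Parallel (A and [0.927517]): 1 − (1 − 0.916036)(1 − 0.927517) = 0.993914
Series ([0.993914] and G): 0.993914 × 0.734915 = 0.7304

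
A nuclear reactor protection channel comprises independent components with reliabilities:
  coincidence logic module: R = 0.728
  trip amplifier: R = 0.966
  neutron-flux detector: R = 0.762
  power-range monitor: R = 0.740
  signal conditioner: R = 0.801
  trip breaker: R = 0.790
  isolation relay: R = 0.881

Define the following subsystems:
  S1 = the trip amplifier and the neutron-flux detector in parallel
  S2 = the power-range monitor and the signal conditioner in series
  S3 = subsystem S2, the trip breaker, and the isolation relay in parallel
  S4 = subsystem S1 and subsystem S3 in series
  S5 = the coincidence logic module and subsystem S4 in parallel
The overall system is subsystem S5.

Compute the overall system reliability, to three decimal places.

Parallel (trip amplifier and neutron-flux detector): 1 − (1 − 0.96600)(1 − 0.76200) = 0.99191
Series (power-range monitor and signal conditioner): 0.74000 × 0.80100 = 0.59274
Parallel ([0.59274], trip breaker, and isolation relay): 1 − (1 − 0.59274)(1 − 0.79000)(1 − 0.88100) = 0.98982
Series ([0.99191] and [0.98982]): 0.99191 × 0.98982 = 0.98181
Parallel (coincidence logic module and [0.98181]): 1 − (1 − 0.72800)(1 − 0.98181) = 0.995

0.995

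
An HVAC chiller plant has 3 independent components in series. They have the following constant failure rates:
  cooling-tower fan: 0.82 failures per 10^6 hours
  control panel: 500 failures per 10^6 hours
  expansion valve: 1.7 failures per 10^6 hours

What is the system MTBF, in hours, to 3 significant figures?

1990

Series of exponential components: λ_sys = Σ λ_i
λ_sys = 0.00000082 + 0.00050 + 0.0000017 = 5.0252e-04 /h
MTBF = 1 / λ_sys = 1990 h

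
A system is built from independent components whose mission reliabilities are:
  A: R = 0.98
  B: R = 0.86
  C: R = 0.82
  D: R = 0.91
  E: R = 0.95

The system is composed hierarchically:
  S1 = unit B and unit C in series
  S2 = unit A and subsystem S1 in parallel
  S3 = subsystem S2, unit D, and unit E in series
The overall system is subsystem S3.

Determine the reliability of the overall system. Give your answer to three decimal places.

0.859

Series (B and C): 0.86000 × 0.82000 = 0.70520
Parallel (A and [0.70520]): 1 − (1 − 0.98000)(1 − 0.70520) = 0.99410
Series ([0.99410], D, and E): 0.99410 × 0.91000 × 0.95000 = 0.859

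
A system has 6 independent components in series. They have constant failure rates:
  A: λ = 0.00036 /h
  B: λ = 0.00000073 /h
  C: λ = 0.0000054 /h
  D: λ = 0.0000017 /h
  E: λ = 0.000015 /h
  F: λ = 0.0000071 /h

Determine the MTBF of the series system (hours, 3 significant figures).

2560

Series of exponential components: λ_sys = Σ λ_i
λ_sys = 0.00036 + 0.00000073 + 0.0000054 + 0.0000017 + 0.000015 + 0.0000071 = 3.8993e-04 /h
MTBF = 1 / λ_sys = 2560 h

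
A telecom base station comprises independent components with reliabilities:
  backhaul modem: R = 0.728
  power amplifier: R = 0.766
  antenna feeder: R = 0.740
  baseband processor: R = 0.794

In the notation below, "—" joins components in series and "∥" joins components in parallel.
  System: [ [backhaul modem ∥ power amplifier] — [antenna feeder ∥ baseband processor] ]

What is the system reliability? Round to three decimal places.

Parallel (backhaul modem and power amplifier): 1 − (1 − 0.72800)(1 − 0.76600) = 0.93635
Parallel (antenna feeder and baseband processor): 1 − (1 − 0.74000)(1 − 0.79400) = 0.94644
Series ([0.93635] and [0.94644]): 0.93635 × 0.94644 = 0.886

0.886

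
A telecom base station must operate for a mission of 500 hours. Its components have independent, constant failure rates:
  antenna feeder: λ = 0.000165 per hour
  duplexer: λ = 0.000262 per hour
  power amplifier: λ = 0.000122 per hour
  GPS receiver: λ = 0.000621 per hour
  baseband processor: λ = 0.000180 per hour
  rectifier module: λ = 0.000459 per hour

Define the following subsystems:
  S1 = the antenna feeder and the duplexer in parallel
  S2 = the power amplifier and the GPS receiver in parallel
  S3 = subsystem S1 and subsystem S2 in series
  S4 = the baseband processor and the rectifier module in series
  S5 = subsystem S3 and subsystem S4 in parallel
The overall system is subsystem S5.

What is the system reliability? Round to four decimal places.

R(antenna feeder) = exp(−0.000165 × 500) = 0.920811
R(duplexer) = exp(−0.000262 × 500) = 0.877218
R(power amplifier) = exp(−0.000122 × 500) = 0.940823
R(GPS receiver) = exp(−0.000621 × 500) = 0.733080
R(baseband processor) = exp(−0.000180 × 500) = 0.913931
R(rectifier module) = exp(−0.000459 × 500) = 0.794931
Parallel (antenna feeder and duplexer): 1 − (1 − 0.920811)(1 − 0.877218) = 0.990277
Parallel (power amplifier and GPS receiver): 1 − (1 − 0.940823)(1 − 0.733080) = 0.984204
Series ([0.990277] and [0.984204]): 0.990277 × 0.984204 = 0.974635
Series (baseband processor and rectifier module): 0.913931 × 0.794931 = 0.726512
Parallel ([0.974635] and [0.726512]): 1 − (1 − 0.974635)(1 − 0.726512) = 0.9931

0.9931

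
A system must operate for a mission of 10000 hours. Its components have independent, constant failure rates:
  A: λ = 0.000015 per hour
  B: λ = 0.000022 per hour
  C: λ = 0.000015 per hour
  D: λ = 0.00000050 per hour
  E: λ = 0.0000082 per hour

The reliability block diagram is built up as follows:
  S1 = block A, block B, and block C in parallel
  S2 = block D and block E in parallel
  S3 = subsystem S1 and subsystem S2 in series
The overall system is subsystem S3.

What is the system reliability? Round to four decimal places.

0.9958

R(A) = exp(−0.000015 × 10000) = 0.860708
R(B) = exp(−0.000022 × 10000) = 0.802519
R(C) = exp(−0.000015 × 10000) = 0.860708
R(D) = exp(−0.00000050 × 10000) = 0.995012
R(E) = exp(−0.0000082 × 10000) = 0.921272
Parallel (A, B, and C): 1 − (1 − 0.860708)(1 − 0.802519)(1 − 0.860708) = 0.996168
Parallel (D and E): 1 − (1 − 0.995012)(1 − 0.921272) = 0.999607
Series ([0.996168] and [0.999607]): 0.996168 × 0.999607 = 0.9958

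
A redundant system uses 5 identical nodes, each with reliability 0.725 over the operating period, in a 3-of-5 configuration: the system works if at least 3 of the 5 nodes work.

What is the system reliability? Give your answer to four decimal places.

R = Σ_{i=3}^{5} C(5,i) p^i (1−p)^{5−i} with p = 0.725
C(5,3)·0.725^3·0.275^2 = 0.288190
C(5,4)·0.725^4·0.275^1 = 0.379887
C(5,5)·0.725^5·0.275^0 = 0.200304
Sum = 0.8684

0.8684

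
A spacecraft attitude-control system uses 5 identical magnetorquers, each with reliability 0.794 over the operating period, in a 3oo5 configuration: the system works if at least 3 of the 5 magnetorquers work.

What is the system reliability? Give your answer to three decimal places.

R = Σ_{i=3}^{5} C(5,i) p^i (1−p)^{5−i} with p = 0.794
C(5,3)·0.794^3·0.206^2 = 0.21242
C(5,4)·0.794^4·0.206^1 = 0.40937
C(5,5)·0.794^5·0.206^0 = 0.31557
Sum = 0.937

0.937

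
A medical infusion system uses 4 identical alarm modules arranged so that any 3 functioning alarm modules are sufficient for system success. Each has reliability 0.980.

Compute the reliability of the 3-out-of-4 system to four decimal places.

R = Σ_{i=3}^{4} C(4,i) p^i (1−p)^{4−i} with p = 0.980
C(4,3)·0.980^3·0.020^1 = 0.075295
C(4,4)·0.980^4·0.020^0 = 0.922368
Sum = 0.9977

0.9977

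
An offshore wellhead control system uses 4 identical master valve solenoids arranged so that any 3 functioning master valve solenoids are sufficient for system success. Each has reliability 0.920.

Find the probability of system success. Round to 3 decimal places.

0.966

R = Σ_{i=3}^{4} C(4,i) p^i (1−p)^{4−i} with p = 0.920
C(4,3)·0.920^3·0.080^1 = 0.24918
C(4,4)·0.920^4·0.080^0 = 0.71639
Sum = 0.966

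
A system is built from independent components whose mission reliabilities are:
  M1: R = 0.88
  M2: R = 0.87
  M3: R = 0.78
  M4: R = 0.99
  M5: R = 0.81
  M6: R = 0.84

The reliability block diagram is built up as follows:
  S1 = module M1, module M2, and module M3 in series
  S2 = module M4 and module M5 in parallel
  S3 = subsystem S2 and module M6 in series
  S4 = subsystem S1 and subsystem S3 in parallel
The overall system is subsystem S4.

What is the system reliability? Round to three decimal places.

Series (M1, M2, and M3): 0.88000 × 0.87000 × 0.78000 = 0.59717
Parallel (M4 and M5): 1 − (1 − 0.99000)(1 − 0.81000) = 0.99810
Series ([0.99810] and M6): 0.99810 × 0.84000 = 0.83840
Parallel ([0.59717] and [0.83840]): 1 − (1 − 0.59717)(1 − 0.83840) = 0.935

0.935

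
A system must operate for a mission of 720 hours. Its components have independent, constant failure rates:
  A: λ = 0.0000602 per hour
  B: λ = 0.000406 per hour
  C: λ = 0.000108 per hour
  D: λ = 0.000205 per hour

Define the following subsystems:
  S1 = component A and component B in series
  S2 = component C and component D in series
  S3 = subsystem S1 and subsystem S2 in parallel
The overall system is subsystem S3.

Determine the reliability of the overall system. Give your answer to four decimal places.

R(A) = exp(−0.0000602 × 720) = 0.957582
R(B) = exp(−0.000406 × 720) = 0.746530
R(C) = exp(−0.000108 × 720) = 0.925186
R(D) = exp(−0.000205 × 720) = 0.862776
Series (A and B): 0.957582 × 0.746530 = 0.714864
Series (C and D): 0.925186 × 0.862776 = 0.798228
Parallel ([0.714864] and [0.798228]): 1 − (1 − 0.714864)(1 − 0.798228) = 0.9425

0.9425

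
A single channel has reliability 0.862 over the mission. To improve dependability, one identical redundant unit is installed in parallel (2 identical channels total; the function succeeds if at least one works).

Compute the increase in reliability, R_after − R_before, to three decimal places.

R_before = 0.862
R_after = 1 − (1 − 0.862)^2 = 0.981
ΔR = 0.981 − 0.862 = 0.119

0.119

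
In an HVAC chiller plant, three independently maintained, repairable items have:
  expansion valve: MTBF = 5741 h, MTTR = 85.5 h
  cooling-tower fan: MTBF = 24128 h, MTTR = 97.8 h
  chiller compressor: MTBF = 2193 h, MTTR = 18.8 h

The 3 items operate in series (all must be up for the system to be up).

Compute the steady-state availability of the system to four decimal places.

0.9730

A(expansion valve) = MTBF/(MTBF+MTTR) = 5741/(5741+85.5) = 0.985326
A(cooling-tower fan) = MTBF/(MTBF+MTTR) = 24128/(24128+97.8) = 0.995963
A(chiller compressor) = MTBF/(MTBF+MTTR) = 2193/(2193+18.8) = 0.991500
Series availability: 0.985326 × 0.995963 × 0.991500 = 0.9730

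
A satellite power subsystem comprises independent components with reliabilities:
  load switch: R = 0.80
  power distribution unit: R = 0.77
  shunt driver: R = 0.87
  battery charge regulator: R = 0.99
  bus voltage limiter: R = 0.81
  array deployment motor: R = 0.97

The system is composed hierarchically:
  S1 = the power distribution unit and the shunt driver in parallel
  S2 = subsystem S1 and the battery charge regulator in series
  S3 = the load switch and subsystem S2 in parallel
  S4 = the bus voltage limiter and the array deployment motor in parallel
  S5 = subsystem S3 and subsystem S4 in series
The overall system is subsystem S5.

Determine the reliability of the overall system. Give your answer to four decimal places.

Parallel (power distribution unit and shunt driver): 1 − (1 − 0.770000)(1 − 0.870000) = 0.970100
Series ([0.970100] and battery charge regulator): 0.970100 × 0.990000 = 0.960399
Parallel (load switch and [0.960399]): 1 − (1 − 0.800000)(1 − 0.960399) = 0.992080
Parallel (bus voltage limiter and array deployment motor): 1 − (1 − 0.810000)(1 − 0.970000) = 0.994300
Series ([0.992080] and [0.994300]): 0.992080 × 0.994300 = 0.9864

0.9864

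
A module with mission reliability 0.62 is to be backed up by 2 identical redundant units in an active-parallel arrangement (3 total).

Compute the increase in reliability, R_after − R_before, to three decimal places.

0.325

R_before = 0.62
R_after = 1 − (1 − 0.62)^3 = 0.945
ΔR = 0.945 − 0.62 = 0.325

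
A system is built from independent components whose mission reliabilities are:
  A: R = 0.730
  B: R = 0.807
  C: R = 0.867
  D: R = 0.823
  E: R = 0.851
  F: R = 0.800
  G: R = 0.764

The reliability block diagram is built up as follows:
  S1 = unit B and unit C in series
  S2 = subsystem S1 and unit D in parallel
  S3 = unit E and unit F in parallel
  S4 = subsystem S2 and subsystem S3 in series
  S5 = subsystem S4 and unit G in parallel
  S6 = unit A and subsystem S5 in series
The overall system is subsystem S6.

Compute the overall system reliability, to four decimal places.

Series (B and C): 0.807000 × 0.867000 = 0.699669
Parallel ([0.699669] and D): 1 − (1 − 0.699669)(1 − 0.823000) = 0.946841
Parallel (E and F): 1 − (1 − 0.851000)(1 − 0.800000) = 0.970200
Series ([0.946841] and [0.970200]): 0.946841 × 0.970200 = 0.918625
Parallel ([0.918625] and G): 1 − (1 − 0.918625)(1 − 0.764000) = 0.980796
Series (A and [0.980796]): 0.730000 × 0.980796 = 0.7160

0.7160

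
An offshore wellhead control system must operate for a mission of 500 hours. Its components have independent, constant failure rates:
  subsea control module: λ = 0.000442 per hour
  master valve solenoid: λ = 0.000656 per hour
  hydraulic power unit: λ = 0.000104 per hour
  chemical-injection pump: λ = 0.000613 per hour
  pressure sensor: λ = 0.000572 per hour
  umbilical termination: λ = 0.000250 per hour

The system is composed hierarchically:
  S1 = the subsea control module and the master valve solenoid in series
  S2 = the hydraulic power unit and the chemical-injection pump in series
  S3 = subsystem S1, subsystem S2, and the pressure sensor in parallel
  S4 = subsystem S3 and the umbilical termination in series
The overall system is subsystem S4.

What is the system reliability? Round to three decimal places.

R(subsea control module) = exp(−0.000442 × 500) = 0.80172
R(master valve solenoid) = exp(−0.000656 × 500) = 0.72036
R(hydraulic power unit) = exp(−0.000104 × 500) = 0.94933
R(chemical-injection pump) = exp(−0.000613 × 500) = 0.73602
R(pressure sensor) = exp(−0.000572 × 500) = 0.75126
R(umbilical termination) = exp(−0.000250 × 500) = 0.88250
Series (subsea control module and master valve solenoid): 0.80172 × 0.72036 = 0.57753
Series (hydraulic power unit and chemical-injection pump): 0.94933 × 0.73602 = 0.69873
Parallel ([0.57753], [0.69873], and pressure sensor): 1 − (1 − 0.57753)(1 − 0.69873)(1 − 0.75126) = 0.96834
Series ([0.96834] and umbilical termination): 0.96834 × 0.88250 = 0.855

0.855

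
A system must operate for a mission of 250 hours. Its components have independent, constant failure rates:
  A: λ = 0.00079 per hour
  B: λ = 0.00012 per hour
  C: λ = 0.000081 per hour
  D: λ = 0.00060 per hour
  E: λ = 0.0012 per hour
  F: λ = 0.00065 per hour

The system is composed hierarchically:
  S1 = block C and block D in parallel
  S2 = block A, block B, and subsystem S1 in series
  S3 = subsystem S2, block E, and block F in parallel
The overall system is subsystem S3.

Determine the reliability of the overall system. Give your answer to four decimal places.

R(A) = exp(−0.00079 × 250) = 0.820780
R(B) = exp(−0.00012 × 250) = 0.970446
R(C) = exp(−0.000081 × 250) = 0.979954
R(D) = exp(−0.00060 × 250) = 0.860708
R(E) = exp(−0.0012 × 250) = 0.740818
R(F) = exp(−0.00065 × 250) = 0.850016
Parallel (C and D): 1 − (1 − 0.979954)(1 − 0.860708) = 0.997208
Series (A, B, and [0.997208]): 0.820780 × 0.970446 × 0.997208 = 0.794299
Parallel ([0.794299], E, and F): 1 − (1 − 0.794299)(1 − 0.740818)(1 − 0.850016) = 0.9920

0.9920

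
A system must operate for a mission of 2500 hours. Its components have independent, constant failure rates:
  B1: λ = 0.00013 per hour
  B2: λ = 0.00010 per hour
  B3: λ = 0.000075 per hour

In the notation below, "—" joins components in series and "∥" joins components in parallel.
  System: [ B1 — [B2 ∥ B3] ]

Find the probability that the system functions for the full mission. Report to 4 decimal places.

R(B1) = exp(−0.00013 × 2500) = 0.722527
R(B2) = exp(−0.00010 × 2500) = 0.778801
R(B3) = exp(−0.000075 × 2500) = 0.829029
Parallel (B2 and B3): 1 − (1 − 0.778801)(1 − 0.829029) = 0.962181
Series (B1 and [0.962181]): 0.722527 × 0.962181 = 0.6952

0.6952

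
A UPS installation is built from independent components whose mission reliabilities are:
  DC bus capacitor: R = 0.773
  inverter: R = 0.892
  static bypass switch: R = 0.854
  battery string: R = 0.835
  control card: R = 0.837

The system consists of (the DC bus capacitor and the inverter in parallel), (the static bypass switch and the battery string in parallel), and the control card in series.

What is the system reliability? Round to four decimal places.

Parallel (DC bus capacitor and inverter): 1 − (1 − 0.773000)(1 − 0.892000) = 0.975484
Parallel (static bypass switch and battery string): 1 − (1 − 0.854000)(1 − 0.835000) = 0.975910
Series ([0.975484], [0.975910], and control card): 0.975484 × 0.975910 × 0.837000 = 0.7968

0.7968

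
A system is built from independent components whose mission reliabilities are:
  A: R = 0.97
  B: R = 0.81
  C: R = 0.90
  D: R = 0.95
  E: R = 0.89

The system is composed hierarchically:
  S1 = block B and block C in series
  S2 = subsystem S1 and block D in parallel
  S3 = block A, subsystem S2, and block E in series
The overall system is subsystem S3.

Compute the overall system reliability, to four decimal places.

Series (B and C): 0.810000 × 0.900000 = 0.729000
Parallel ([0.729000] and D): 1 − (1 − 0.729000)(1 − 0.950000) = 0.986450
Series (A, [0.986450], and E): 0.970000 × 0.986450 × 0.890000 = 0.8516

0.8516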